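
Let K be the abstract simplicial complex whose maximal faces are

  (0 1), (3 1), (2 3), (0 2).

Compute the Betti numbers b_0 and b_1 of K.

b_0 = 1, b_1 = 1.

Take the total order 0 < 1 < 2 < 3 on the vertex set. Then K (dimension 1) consists of the simplices:

  0-simplices (4): [0], [1], [2], [3]
  1-simplices (4): [0,1], [0,2], [1,3], [2,3]

Hence C_0 ≅ Z^4, C_1 ≅ Z^4.

∂_1: C_1 → C_0 maps an edge to its endpoints' difference, ∂[p,q] = q − p.
The resulting 4×4 matrix has rank 3, and its Smith normal form has invariant factors (1,1,1).

Now H_k = ker ∂_k / im ∂_{k+1}, so:

  H_0: rank C_0 − rank ∂_1 = 4 − 3 = 1, and the invariant factors of ∂_1 are all 1, so H_0 ≅ Z.
  H_1: rank ker ∂_1 − rank ∂_2 = (4 − 3) − 0 = 1, and there is no ∂_2, so H_1 ≅ Z.

As a check, the Euler characteristic is 4 − 4 = 0, which agrees with 1 − 1 = 0.
(K is a triangulation of the circle S^1.)

Hence the Betti numbers are b_0 = 1, b_1 = 1.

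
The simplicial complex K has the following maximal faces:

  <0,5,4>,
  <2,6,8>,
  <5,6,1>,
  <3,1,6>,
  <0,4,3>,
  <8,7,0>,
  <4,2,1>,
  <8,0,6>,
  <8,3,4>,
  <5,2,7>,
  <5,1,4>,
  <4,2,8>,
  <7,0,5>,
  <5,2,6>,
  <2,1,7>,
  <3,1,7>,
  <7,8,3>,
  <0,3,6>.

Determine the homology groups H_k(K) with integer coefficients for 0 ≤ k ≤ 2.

Order the vertices as 0 < 1 < 2 < 3 < 4 < 5 < 6 < 7 < 8. Listing each simplex with vertices in this order, K has dimension 2 with simplices:

  0-simplices (9): [0], [1], [2], [3], [4], [5], [6], [7], [8]
  1-simplices (27): (27 of them)
  2-simplices (18): [0,3,4], [0,3,6], [0,4,5], [0,5,7], [0,6,8], [0,7,8], [1,2,4], [1,2,7], [1,3,6], [1,3,7], [1,4,5], [1,5,6], [2,4,8], [2,5,6], [2,5,7], [2,6,8], [3,4,8], [3,7,8]

Hence C_0 ≅ Z^9, C_1 ≅ Z^27, C_2 ≅ Z^18.

∂_1: C_1 → C_0 maps an edge to its endpoints' difference, ∂[p,q] = q − p.
The 9×27 boundary matrix has rank 8 and Smith normal form diag(1,1,1,1,1,1,1,1).

∂_2: C_2 → C_1 maps a triangle to the signed sum of its edges. For instance
  ∂[0,3,6] = [3,6] − [0,6] + [0,3],
  ∂[1,2,4] = [2,4] − [1,4] + [1,2].
This gives a 27×18 integer matrix of rank 18; reducing to Smith normal form yields diagonal entries (1,1,1,1,1,1,1,1,1,1,1,1,1,1,1,1,1,2).

Computing H_k = (kernel of ∂_k) / (image of ∂_{k+1}):

  H_0: rank C_0 − rank ∂_1 = 9 − 8 = 1, and the invariant factors of ∂_1 are all 1, so H_0 = Z.
  H_1: rank ker ∂_1 − rank ∂_2 = (27 − 8) − 18 = 1, and ∂_2 has invariant factor 2 > 1, so H_1 = Z ⊕ Z/2.
  H_2: rank ker ∂_2 − rank ∂_3 = (18 − 18) − 0 = 0, and there is no ∂_3, so H_2 = 0.

H_0 = Z,  H_1 = Z ⊕ Z/2,  H_2 = 0.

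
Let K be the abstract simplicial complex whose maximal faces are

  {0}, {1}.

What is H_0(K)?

Fix the vertex order 0 < 1 and write every simplex with vertices in increasing order. Then dim K = 0 and the simplices of K are:

  0-simplices (2): [0], [1]

giving chain groups C_0 ≅ Z^2.

From H_k ≅ ker(∂_k) / im(∂_{k+1}) we obtain:

  H_0: rank C_0 − rank ∂_1 = 2 − 0 = 2, and there is no ∂_1, so H_0 = Z^2.

(K is a triangulation of a set of 2 points.)

H_0 ≅ Z^2.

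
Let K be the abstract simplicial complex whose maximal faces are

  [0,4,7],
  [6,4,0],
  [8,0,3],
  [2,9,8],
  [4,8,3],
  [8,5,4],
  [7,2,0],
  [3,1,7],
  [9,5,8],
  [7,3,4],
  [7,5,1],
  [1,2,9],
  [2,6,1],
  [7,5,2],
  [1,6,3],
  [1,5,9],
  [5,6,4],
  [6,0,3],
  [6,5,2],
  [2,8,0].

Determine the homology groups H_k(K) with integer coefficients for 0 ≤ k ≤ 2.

Fix the vertex order 0 < 1 < 2 < 3 < 4 < 5 < 6 < 7 < 8 < 9 and write every simplex with vertices in increasing order. Then dim K = 2 and the simplices of K are:

  0-simplices (10): [0], [1], [2], [3], [4], [5], [6], [7], [8], [9]
  1-simplices (30): (30 of them)
  2-simplices (20): (20 of them)

Hence C_0 ≅ Z^10, C_1 ≅ Z^30, C_2 ≅ Z^20.

The boundary map ∂_1: C_1 → C_0 maps an edge to its endpoints' difference, ∂[p,q] = q − p. For instance
  ∂[0,8] = [8] − [0].
The resulting 10×30 matrix has rank 9, and its Smith normal form has invariant factors (1,1,1,1,1,1,1,1,1).

∂_2: C_2 → C_1 maps a triangle to the signed sum of its edges. For instance
  ∂[0,3,6] = [3,6] − [0,6] + [0,3],
  ∂[1,2,6] = [2,6] − [1,6] + [1,2].
The resulting 30×20 matrix has rank 20, and its Smith normal form has invariant factors (1,1,1,1,1,1,1,1,1,1,1,1,1,1,1,1,1,1,1,2).

Now H_k = ker ∂_k / im ∂_{k+1}, so:

  H_0: rank C_0 − rank ∂_1 = 10 − 9 = 1, and the invariant factors of ∂_1 are all 1, so H_0 ≅ Z.
  H_1: rank ker ∂_1 − rank ∂_2 = (30 − 9) − 20 = 1, and ∂_2 has invariant factor 2 > 1, so H_1 ≅ Z × Z/2.
  H_2: rank ker ∂_2 − rank ∂_3 = (20 − 20) − 0 = 0, and there is no ∂_3, so H_2 ≅ 0.

As a check, the Euler characteristic is 10 − 30 + 20 = 0, which agrees with 1 − 1 + 0 = 0.

H_0 = Z,  H_1 = Z × Z/2,  H_2 = 0.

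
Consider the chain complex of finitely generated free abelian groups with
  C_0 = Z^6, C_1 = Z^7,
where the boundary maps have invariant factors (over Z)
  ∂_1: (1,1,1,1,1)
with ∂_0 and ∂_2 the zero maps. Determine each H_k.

H_0: b_0 = 6 − 0 − 5 = 1; torsion from ∂_1 factors > 1: none. So H_0 = Z.
H_1: b_1 = 7 − 5 − 0 = 2; torsion from ∂_2 factors > 1: none. So H_1 = Z^2.

H_0 = Z,  H_1 = Z^2.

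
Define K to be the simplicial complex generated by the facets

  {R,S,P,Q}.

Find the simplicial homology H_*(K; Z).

We work with the vertex ordering P < Q < R < S. The simplices of K, each written with vertices in increasing order, are:

  0-simplices (4): P, Q, R, S
  1-simplices (6): PQ, PR, PS, QR, QS, RS
  2-simplices (4): PQR, PQS, PRS, QRS
  3-simplices (1): PQRS

giving chain groups C_0 ≅ Z^4, C_1 ≅ Z^6, C_2 ≅ Z^4, C_3 ≅ Z^1.

∂_1: C_1 → C_0 maps an edge to its endpoints' difference, ∂[p,q] = q − p. For instance
  ∂PR = R − P.
This gives a 4×6 integer matrix of rank 3; reducing to Smith normal form yields diagonal entries (1,1,1).

The boundary map ∂_2: C_2 → C_1 acts by ∂[p,q,r] = [q,r] − [p,r] + [p,q]. For instance
  ∂PQR = QR − PR + PQ,
  ∂PRS = RS − PS + PR.
The resulting 6×4 matrix has rank 3, and its Smith normal form has invariant factors (1,1,1).

The boundary map ∂_3: C_3 → C_2 sends each 3-simplex σ to the alternating sum Σ_i (−1)^i (σ with its i-th vertex removed). For instance
  ∂PQRS = QRS − PRS + PQS − PQR.
The 4×1 boundary matrix has rank 1 and Smith normal form diag(1).

From H_k ≅ ker(∂_k) / im(∂_{k+1}) we obtain:

  H_0: rank C_0 − rank ∂_1 = 4 − 3 = 1, and the invariant factors of ∂_1 are all 1, so H_0 ≅ Z.
  H_1: rank ker ∂_1 − rank ∂_2 = (6 − 3) − 3 = 0, and the invariant factors of ∂_2 are all 1, so H_1 ≅ 0.
  H_2: rank ker ∂_2 − rank ∂_3 = (4 − 3) − 1 = 0, and the invariant factors of ∂_3 are all 1, so H_2 ≅ 0.
  H_3: rank ker ∂_3 − rank ∂_4 = (1 − 1) − 0 = 0, and there is no ∂_4, so H_3 ≅ 0.

H_0 = Z,  H_1 = 0,  H_2 = 0,  H_3 = 0.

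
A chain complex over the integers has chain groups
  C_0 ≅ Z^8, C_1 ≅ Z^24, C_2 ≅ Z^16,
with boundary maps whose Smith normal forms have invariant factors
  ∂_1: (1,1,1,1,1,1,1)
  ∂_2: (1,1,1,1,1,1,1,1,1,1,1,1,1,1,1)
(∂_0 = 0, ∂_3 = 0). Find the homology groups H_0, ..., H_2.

H_0: b_0 = 8 − 0 − 7 = 1; torsion from ∂_1 factors > 1: none. So H_0 ≅ Z.
H_1: b_1 = 24 − 7 − 15 = 2; torsion from ∂_2 factors > 1: none. So H_1 ≅ Z^2.
H_2: b_2 = 16 − 15 − 0 = 1; torsion from ∂_3 factors > 1: none. So H_2 ≅ Z.

H_0 ≅ Z,  H_1 ≅ Z^2,  H_2 ≅ Z.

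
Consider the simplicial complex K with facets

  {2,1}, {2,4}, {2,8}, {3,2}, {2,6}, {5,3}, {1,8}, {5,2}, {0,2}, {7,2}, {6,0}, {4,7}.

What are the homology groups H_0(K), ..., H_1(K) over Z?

H_0 ≅ Z,  H_1 ≅ Z^4.

Order the vertices as 0 < 1 < 2 < 3 < 4 < 5 < 6 < 7 < 8. Listing each simplex with vertices in this order, K has dimension 1 with simplices:

  0-simplices (9): [0], [1], [2], [3], [4], [5], [6], [7], [8]
  1-simplices (12): [0,2], [0,6], [1,2], [1,8], [2,3], [2,4], [2,5], [2,6], [2,7], [2,8], [3,5], [4,7]

Hence C_0 ≅ Z^9, C_1 ≅ Z^12.

The boundary map ∂_1: C_1 → C_0 maps an edge to its endpoints' difference, ∂[p,q] = q − p. For instance
  ∂[0,6] = [6] − [0].
As a 9×12 matrix over Z this has rank 8, with invariant factors (1,1,1,1,1,1,1,1).

Now H_k = ker ∂_k / im ∂_{k+1}, so:

  H_0: rank C_0 − rank ∂_1 = 9 − 8 = 1, and the invariant factors of ∂_1 are all 1, so H_0 = Z.
  H_1: rank ker ∂_1 − rank ∂_2 = (12 − 8) − 0 = 4, and there is no ∂_2, so H_1 = Z^4.

As a check, the Euler characteristic is 9 − 12 = -3, which agrees with 1 − 4 = -3.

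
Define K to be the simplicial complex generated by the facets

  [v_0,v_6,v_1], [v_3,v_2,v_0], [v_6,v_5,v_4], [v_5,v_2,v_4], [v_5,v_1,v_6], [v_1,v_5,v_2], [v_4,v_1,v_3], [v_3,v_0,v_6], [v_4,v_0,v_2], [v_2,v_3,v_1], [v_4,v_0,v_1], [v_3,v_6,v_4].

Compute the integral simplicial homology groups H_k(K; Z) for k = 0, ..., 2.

We work with the vertex ordering v_0 < v_1 < v_2 < v_3 < v_4 < v_5 < v_6. The simplices of K, each written with vertices in increasing order, are:

  0-simplices (7): [v_0], [v_1], [v_2], [v_3], [v_4], [v_5], [v_6]
  1-simplices (18): (18 of them)
  2-simplices (12): (12 of them)

so the chain groups are C_0 ≅ Z^7, C_1 ≅ Z^18, C_2 ≅ Z^12.

∂_1: C_1 → C_0 is given by ∂[p,q] = [q] − [p]. For instance
  ∂[v_0,v_2] = [v_2] − [v_0].
As a 7×18 matrix over Z this has rank 6, with invariant factors (1,1,1,1,1,1).

The boundary map ∂_2: C_2 → C_1 sends each 2-simplex [p,q,r] to [q,r] − [p,r] + [p,q]. For instance
  ∂[v_2,v_4,v_5] = [v_4,v_5] − [v_2,v_5] + [v_2,v_4],
  ∂[v_4,v_5,v_6] = [v_5,v_6] − [v_4,v_6] + [v_4,v_5].
This gives a 18×12 integer matrix of rank 12; reducing to Smith normal form yields diagonal entries (1,1,1,1,1,1,1,1,1,1,1,2).

Reading off H_k = ker ∂_k / im ∂_{k+1}:

  H_0: rank C_0 − rank ∂_1 = 7 − 6 = 1, and the invariant factors of ∂_1 are all 1, so H_0 ≅ Z.
  H_1: rank ker ∂_1 − rank ∂_2 = (18 − 6) − 12 = 0, and ∂_2 has invariant factor 2 > 1, so H_1 ≅ Z/2Z.
  H_2: rank ker ∂_2 − rank ∂_3 = (12 − 12) − 0 = 0, and there is no ∂_3, so H_2 ≅ 0.

As a check, the Euler characteristic is 7 − 18 + 12 = 1, which agrees with 1 − 0 + 0 = 1.

H_0 = Z,  H_1 = Z/2Z,  H_2 = 0.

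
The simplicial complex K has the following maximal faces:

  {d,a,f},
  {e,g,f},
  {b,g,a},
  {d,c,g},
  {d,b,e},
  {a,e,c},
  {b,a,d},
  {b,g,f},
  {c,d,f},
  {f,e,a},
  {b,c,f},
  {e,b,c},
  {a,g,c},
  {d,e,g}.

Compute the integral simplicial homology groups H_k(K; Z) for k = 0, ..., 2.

H_0 ≅ Z,  H_1 ≅ Z^2,  H_2 ≅ Z.

K has 7 vertices, 21 edges, 14 triangles.
rank ∂_0 = 0, rank ∂_1 = 6 ⇒ b_0 = 7 − 0 − 6 = 1; all invariant factors of ∂_1 are 1 so no torsion. So H_0 ≅ Z.
rank ∂_1 = 6, rank ∂_2 = 13 ⇒ b_1 = 21 − 6 − 13 = 2; all invariant factors of ∂_2 are 1 so no torsion. So H_1 ≅ Z^2.
rank ∂_2 = 13, rank ∂_3 = 0 ⇒ b_2 = 14 − 13 − 0 = 1. So H_2 ≅ Z.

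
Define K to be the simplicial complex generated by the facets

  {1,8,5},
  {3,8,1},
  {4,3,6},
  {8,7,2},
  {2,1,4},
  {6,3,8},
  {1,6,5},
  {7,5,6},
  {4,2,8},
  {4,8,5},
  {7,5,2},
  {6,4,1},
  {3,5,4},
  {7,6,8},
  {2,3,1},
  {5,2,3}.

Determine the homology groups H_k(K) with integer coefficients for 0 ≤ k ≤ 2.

H_0 ≅ Z,  H_1 ≅ Z^2,  H_2 ≅ Z.

Fix the vertex order 1 < 2 < 3 < 4 < 5 < 6 < 7 < 8 and write every simplex with vertices in increasing order. Then dim K = 2 and the simplices of K are:

  0-simplices (8): [1], [2], [3], [4], [5], [6], [7], [8]
  1-simplices (24): (24 of them)
  2-simplices (16): [1,2,3], [1,2,4], [1,3,8], [1,4,6], [1,5,6], [1,5,8], [2,3,5], [2,4,8], [2,5,7], [2,7,8], [3,4,5], [3,4,6], [3,6,8], [4,5,8], [5,6,7], [6,7,8]

giving chain groups C_0 ≅ Z^8, C_1 ≅ Z^24, C_2 ≅ Z^16.

∂_1: C_1 → C_0 maps an edge to its endpoints' difference, ∂[p,q] = q − p.
This gives a 8×24 integer matrix of rank 7; reducing to Smith normal form yields diagonal entries (1,1,1,1,1,1,1).

Boundary ∂_2: C_2 → C_1 sends each 2-simplex [p,q,r] to [q,r] − [p,r] + [p,q]. For instance
  ∂[3,6,8] = [6,8] − [3,8] + [3,6],
  ∂[2,7,8] = [7,8] − [2,8] + [2,7].
This gives a 24×16 integer matrix of rank 15; reducing to Smith normal form yields diagonal entries (1,1,1,1,1,1,1,1,1,1,1,1,1,1,1).

From H_k ≅ ker(∂_k) / im(∂_{k+1}) we obtain:

  H_0: rank C_0 − rank ∂_1 = 8 − 7 = 1, and the invariant factors of ∂_1 are all 1, so H_0 ≅ Z.
  H_1: rank ker ∂_1 − rank ∂_2 = (24 − 7) − 15 = 2, and the invariant factors of ∂_2 are all 1, so H_1 ≅ Z^2.
  H_2: rank ker ∂_2 − rank ∂_3 = (16 − 15) − 0 = 1, and there is no ∂_3, so H_2 ≅ Z.

(K is a triangulation of the torus T^2.)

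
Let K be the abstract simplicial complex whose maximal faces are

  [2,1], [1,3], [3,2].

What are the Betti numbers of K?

b_0 = 1, b_1 = 1.

We work with the vertex ordering 1 < 2 < 3. The simplices of K, each written with vertices in increasing order, are:

  0-simplices (3): [1], [2], [3]
  1-simplices (3): [1,2], [1,3], [2,3]

Hence C_0 ≅ Z^3, C_1 ≅ Z^3.

Boundary ∂_1: C_1 → C_0 maps an edge to its endpoints' difference, ∂[p,q] = q − p. For instance
  ∂[1,3] = [3] − [1].
As a 3×3 matrix over Z this has rank 2, with invariant factors (1,1).

From H_k ≅ ker(∂_k) / im(∂_{k+1}) we obtain:

  H_0: rank C_0 − rank ∂_1 = 3 − 2 = 1, and the invariant factors of ∂_1 are all 1, so H_0 ≅ Z.
  H_1: rank ker ∂_1 − rank ∂_2 = (3 − 2) − 0 = 1, and there is no ∂_2, so H_1 ≅ Z.

As a check, the Euler characteristic is 3 − 3 = 0, which agrees with 1 − 1 = 0.

Hence the Betti numbers are b_0 = 1, b_1 = 1.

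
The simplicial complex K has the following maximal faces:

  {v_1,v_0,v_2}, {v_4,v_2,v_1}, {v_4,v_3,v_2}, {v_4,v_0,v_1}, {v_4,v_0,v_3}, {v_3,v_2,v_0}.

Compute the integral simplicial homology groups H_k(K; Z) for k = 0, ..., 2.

Take the total order v_0 < v_1 < v_2 < v_3 < v_4 on the vertex set. Then K (dimension 2) consists of the simplices:

  0-simplices (5): [v_0], [v_1], [v_2], [v_3], [v_4]
  1-simplices (9): [v_0,v_1], [v_0,v_2], [v_0,v_3], [v_0,v_4], [v_1,v_2], [v_1,v_4], [v_2,v_3], [v_2,v_4], [v_3,v_4]
  2-simplices (6): [v_0,v_1,v_2], [v_0,v_1,v_4], [v_0,v_2,v_3], [v_0,v_3,v_4], [v_1,v_2,v_4], [v_2,v_3,v_4]

giving chain groups C_0 ≅ Z^5, C_1 ≅ Z^9, C_2 ≅ Z^6.

∂_1: C_1 → C_0 sends each edge [p,q] (with p < q) to q − p. For instance
  ∂[v_2,v_3] = [v_3] − [v_2].
The resulting 5×9 matrix has rank 4, and its Smith normal form has invariant factors (1,1,1,1).

The boundary map ∂_2: C_2 → C_1 maps a triangle to the signed sum of its edges. For instance
  ∂[v_2,v_3,v_4] = [v_3,v_4] − [v_2,v_4] + [v_2,v_3],
  ∂[v_0,v_3,v_4] = [v_3,v_4] − [v_0,v_4] + [v_0,v_3].
The resulting 9×6 matrix has rank 5, and its Smith normal form has invariant factors (1,1,1,1,1).

Reading off H_k = ker ∂_k / im ∂_{k+1}:

  H_0: rank C_0 − rank ∂_1 = 5 − 4 = 1, and the invariant factors of ∂_1 are all 1, so H_0 = Z.
  H_1: rank ker ∂_1 − rank ∂_2 = (9 − 4) − 5 = 0, and the invariant factors of ∂_2 are all 1, so H_1 = 0.
  H_2: rank ker ∂_2 − rank ∂_3 = (6 − 5) − 0 = 1, and there is no ∂_3, so H_2 = Z.

H_0 = Z,  H_1 = 0,  H_2 = Z.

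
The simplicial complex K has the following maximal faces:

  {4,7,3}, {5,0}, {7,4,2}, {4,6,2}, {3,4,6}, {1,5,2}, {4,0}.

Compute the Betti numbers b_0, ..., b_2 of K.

b_0 = 1, b_1 = 1, b_2 = 0.

Take the total order 0 < 1 < 2 < 3 < 4 < 5 < 6 < 7 on the vertex set. Then K (dimension 2) consists of the simplices:

  0-simplices (8): [0], [1], [2], [3], [4], [5], [6], [7]
  1-simplices (13): [0,4], [0,5], [1,2], [1,5], [2,4], [2,5], [2,6], [2,7], [3,4], [3,6], [3,7], [4,6], [4,7]
  2-simplices (5): [1,2,5], [2,4,6], [2,4,7], [3,4,6], [3,4,7]

giving chain groups C_0 ≅ Z^8, C_1 ≅ Z^13, C_2 ≅ Z^5.

∂_1: C_1 → C_0 is given by ∂[p,q] = [q] − [p]. For instance
  ∂[2,6] = [6] − [2].
As a 8×13 matrix over Z this has rank 7, with invariant factors (1,1,1,1,1,1,1).

∂_2: C_2 → C_1 acts by ∂[p,q,r] = [q,r] − [p,r] + [p,q]. For instance
  ∂[2,4,6] = [4,6] − [2,6] + [2,4],
  ∂[2,4,7] = [4,7] − [2,7] + [2,4].
This gives a 13×5 integer matrix of rank 5; reducing to Smith normal form yields diagonal entries (1,1,1,1,1).

Computing H_k = (kernel of ∂_k) / (image of ∂_{k+1}):

  H_0: rank C_0 − rank ∂_1 = 8 − 7 = 1, and the invariant factors of ∂_1 are all 1, so H_0 ≅ Z.
  H_1: rank ker ∂_1 − rank ∂_2 = (13 − 7) − 5 = 1, and the invariant factors of ∂_2 are all 1, so H_1 ≅ Z.
  H_2: rank ker ∂_2 − rank ∂_3 = (5 − 5) − 0 = 0, and there is no ∂_3, so H_2 ≅ 0.

Hence the Betti numbers are b_0 = 1, b_1 = 1, b_2 = 0.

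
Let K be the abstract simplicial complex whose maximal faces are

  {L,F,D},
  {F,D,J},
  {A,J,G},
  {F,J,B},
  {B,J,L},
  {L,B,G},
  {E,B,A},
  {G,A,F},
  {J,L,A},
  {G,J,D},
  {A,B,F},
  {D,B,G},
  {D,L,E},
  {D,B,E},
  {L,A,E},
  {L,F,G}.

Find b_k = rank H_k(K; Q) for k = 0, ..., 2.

b_0 = 1, b_1 = 2, b_2 = 1.

Fix the vertex order A < B < D < E < F < G < J < L and write every simplex with vertices in increasing order. Then dim K = 2 and the simplices of K are:

  0-simplices (8): A, B, D, E, F, G, J, L
  1-simplices (24): AB, AE, AF, AG, AJ, AL, BD, BE, BF, BG, BJ, BL, DE, DF, DG, DJ, DL, EL, FG, FJ, FL, GJ, GL, JL
  2-simplices (16): ABE, ABF, AEL, AFG, AGJ, AJL, BDE, BDG, BFJ, BGL, BJL, DEL, DFJ, DFL, DGJ, FGL

Hence C_0 ≅ Z^8, C_1 ≅ Z^24, C_2 ≅ Z^16.

Boundary ∂_1: C_1 → C_0 is given by ∂[p,q] = [q] − [p]. For instance
  ∂JL = L − J.
This gives a 8×24 integer matrix of rank 7; reducing to Smith normal form yields diagonal entries (1,1,1,1,1,1,1).

The boundary map ∂_2: C_2 → C_1 sends each 2-simplex [p,q,r] to [q,r] − [p,r] + [p,q]. For instance
  ∂FGL = GL − FL + FG,
  ∂DFJ = FJ − DJ + DF.
The resulting 24×16 matrix has rank 15, and its Smith normal form has invariant factors (1,1,1,1,1,1,1,1,1,1,1,1,1,1,1).

From H_k ≅ ker(∂_k) / im(∂_{k+1}) we obtain:

  H_0: rank C_0 − rank ∂_1 = 8 − 7 = 1, and the invariant factors of ∂_1 are all 1, so H_0 ≅ Z.
  H_1: rank ker ∂_1 − rank ∂_2 = (24 − 7) − 15 = 2, and the invariant factors of ∂_2 are all 1, so H_1 ≅ Z^2.
  H_2: rank ker ∂_2 − rank ∂_3 = (16 − 15) − 0 = 1, and there is no ∂_3, so H_2 ≅ Z.

As a check, the Euler characteristic is 8 − 24 + 16 = 0, which agrees with 1 − 2 + 1 = 0.

Hence the Betti numbers are b_0 = 1, b_1 = 2, b_2 = 1.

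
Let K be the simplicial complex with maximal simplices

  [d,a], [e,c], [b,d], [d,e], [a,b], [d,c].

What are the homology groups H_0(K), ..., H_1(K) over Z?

H_0 = Z,  H_1 = Z^2.

We work with the vertex ordering a < b < c < d < e. The simplices of K, each written with vertices in increasing order, are:

  0-simplices (5): a, b, c, d, e
  1-simplices (6): ab, ad, bd, cd, ce, de

giving chain groups C_0 ≅ Z^5, C_1 ≅ Z^6.

The boundary map ∂_1: C_1 → C_0 maps an edge to its endpoints' difference, ∂[p,q] = q − p. For instance
  ∂ad = d − a.
The resulting 5×6 matrix has rank 4, and its Smith normal form has invariant factors (1,1,1,1).

Now H_k = ker ∂_k / im ∂_{k+1}, so:

  H_0: rank C_0 − rank ∂_1 = 5 − 4 = 1, and the invariant factors of ∂_1 are all 1, so H_0 = Z.
  H_1: rank ker ∂_1 − rank ∂_2 = (6 − 4) − 0 = 2, and there is no ∂_2, so H_1 = Z^2.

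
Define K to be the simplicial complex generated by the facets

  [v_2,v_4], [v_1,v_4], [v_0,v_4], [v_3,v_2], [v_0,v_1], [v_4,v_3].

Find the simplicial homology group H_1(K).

H_1 ≅ Z^2.

We work with the vertex ordering v_0 < v_1 < v_2 < v_3 < v_4. The simplices of K, each written with vertices in increasing order, are:

  0-simplices (5): [v_0], [v_1], [v_2], [v_3], [v_4]
  1-simplices (6): [v_0,v_1], [v_0,v_4], [v_1,v_4], [v_2,v_3], [v_2,v_4], [v_3,v_4]

giving chain groups C_0 ≅ Z^5, C_1 ≅ Z^6.

The boundary map ∂_1: C_1 → C_0 maps an edge to its endpoints' difference, ∂[p,q] = q − p. For instance
  ∂[v_0,v_4] = [v_4] − [v_0].
The resulting 5×6 matrix has rank 4, and its Smith normal form has invariant factors (1,1,1,1).

Computing H_k = (kernel of ∂_k) / (image of ∂_{k+1}):

  H_1: rank ker ∂_1 − rank ∂_2 = (6 − 4) − 0 = 2, and there is no ∂_2, so H_1 ≅ Z^2.

(K is a triangulation of a wedge of 2 circles.)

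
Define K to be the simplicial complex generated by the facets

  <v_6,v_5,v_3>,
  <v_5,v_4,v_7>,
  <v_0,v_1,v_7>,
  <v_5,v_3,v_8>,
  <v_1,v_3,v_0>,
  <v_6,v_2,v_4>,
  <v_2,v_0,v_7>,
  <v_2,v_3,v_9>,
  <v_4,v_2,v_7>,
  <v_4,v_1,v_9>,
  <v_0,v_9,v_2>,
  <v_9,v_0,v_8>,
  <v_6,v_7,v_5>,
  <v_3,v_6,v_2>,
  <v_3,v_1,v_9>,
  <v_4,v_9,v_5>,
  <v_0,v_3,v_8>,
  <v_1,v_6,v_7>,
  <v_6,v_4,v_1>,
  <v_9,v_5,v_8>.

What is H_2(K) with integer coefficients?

Fix the vertex order v_0 < v_1 < v_2 < v_3 < v_4 < v_5 < v_6 < v_7 < v_8 < v_9 and write every simplex with vertices in increasing order. Then dim K = 2 and the simplices of K are:

  0-simplices (10): [v_0], [v_1], [v_2], [v_3], [v_4], [v_5], [v_6], [v_7], [v_8], [v_9]
  1-simplices (30): (30 of them)
  2-simplices (20): (20 of them)

so the chain groups are C_0 ≅ Z^10, C_1 ≅ Z^30, C_2 ≅ Z^20.

The boundary map ∂_1: C_1 → C_0 maps an edge to its endpoints' difference, ∂[p,q] = q − p. For instance
  ∂[v_5,v_8] = [v_8] − [v_5].
The 10×30 boundary matrix has rank 9 and Smith normal form diag(1,1,1,1,1,1,1,1,1).

The boundary map ∂_2: C_2 → C_1 acts by ∂[p,q,r] = [q,r] − [p,r] + [p,q]. For instance
  ∂[v_3,v_5,v_6] = [v_5,v_6] − [v_3,v_6] + [v_3,v_5],
  ∂[v_0,v_8,v_9] = [v_8,v_9] − [v_0,v_9] + [v_0,v_8].
The resulting 30×20 matrix has rank 20, and its Smith normal form has invariant factors (1,1,1,1,1,1,1,1,1,1,1,1,1,1,1,1,1,1,1,2).

Computing H_k = (kernel of ∂_k) / (image of ∂_{k+1}):

  H_2: rank ker ∂_2 − rank ∂_3 = (20 − 20) − 0 = 0, and there is no ∂_3, so H_2 = 0.

(K is a triangulation of the Klein bottle.)

H_2 ≅ 0.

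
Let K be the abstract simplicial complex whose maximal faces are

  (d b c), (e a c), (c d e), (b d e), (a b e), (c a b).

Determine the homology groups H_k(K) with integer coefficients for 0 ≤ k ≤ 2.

Fix the vertex order a < b < c < d < e and write every simplex with vertices in increasing order. Then dim K = 2 and the simplices of K are:

  0-simplices (5): a, b, c, d, e
  1-simplices (9): ab, ac, ae, bc, bd, be, cd, ce, de
  2-simplices (6): abc, abe, ace, bcd, bde, cde

Hence C_0 ≅ Z^5, C_1 ≅ Z^9, C_2 ≅ Z^6.

Boundary ∂_1: C_1 → C_0 maps an edge to its endpoints' difference, ∂[p,q] = q − p.
This gives a 5×9 integer matrix of rank 4; reducing to Smith normal form yields diagonal entries (1,1,1,1).

∂_2: C_2 → C_1 maps a triangle to the signed sum of its edges. For instance
  ∂ace = ce − ae + ac,
  ∂cde = de − ce + cd.
The resulting 9×6 matrix has rank 5, and its Smith normal form has invariant factors (1,1,1,1,1).

Reading off H_k = ker ∂_k / im ∂_{k+1}:

  H_0: rank C_0 − rank ∂_1 = 5 − 4 = 1, and the invariant factors of ∂_1 are all 1, so H_0 = Z.
  H_1: rank ker ∂_1 − rank ∂_2 = (9 − 4) − 5 = 0, and the invariant factors of ∂_2 are all 1, so H_1 = 0.
  H_2: rank ker ∂_2 − rank ∂_3 = (6 − 5) − 0 = 1, and there is no ∂_3, so H_2 = Z.

As a check, the Euler characteristic is 5 − 9 + 6 = 2, which agrees with 1 − 0 + 1 = 2.

H_0 ≅ Z,  H_1 = 0,  H_2 ≅ Z.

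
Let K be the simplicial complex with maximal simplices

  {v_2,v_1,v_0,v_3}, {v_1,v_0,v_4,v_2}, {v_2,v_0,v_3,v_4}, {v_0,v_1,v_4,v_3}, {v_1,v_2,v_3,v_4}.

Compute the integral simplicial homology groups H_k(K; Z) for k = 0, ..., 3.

H_0 ≅ Z,  H_1 = 0,  H_2 = 0,  H_3 ≅ Z.

Take the total order v_0 < v_1 < v_2 < v_3 < v_4 on the vertex set. Then K (dimension 3) consists of the simplices:

  0-simplices (5): [v_0], [v_1], [v_2], [v_3], [v_4]
  1-simplices (10): [v_0,v_1], [v_0,v_2], [v_0,v_3], [v_0,v_4], [v_1,v_2], [v_1,v_3], [v_1,v_4], [v_2,v_3], [v_2,v_4], [v_3,v_4]
  2-simplices (10): [v_0,v_1,v_2], [v_0,v_1,v_3], [v_0,v_1,v_4], [v_0,v_2,v_3], [v_0,v_2,v_4], [v_0,v_3,v_4], [v_1,v_2,v_3], [v_1,v_2,v_4], [v_1,v_3,v_4], [v_2,v_3,v_4]
  3-simplices (5): [v_0,v_1,v_2,v_3], [v_0,v_1,v_2,v_4], [v_0,v_1,v_3,v_4], [v_0,v_2,v_3,v_4], [v_1,v_2,v_3,v_4]

so the chain groups are C_0 ≅ Z^5, C_1 ≅ Z^10, C_2 ≅ Z^10, C_3 ≅ Z^5.

The boundary map ∂_1: C_1 → C_0 sends each edge [p,q] (with p < q) to q − p.
The resulting 5×10 matrix has rank 4, and its Smith normal form has invariant factors (1,1,1,1).

Boundary ∂_2: C_2 → C_1 maps a triangle to the signed sum of its edges. For instance
  ∂[v_0,v_2,v_4] = [v_2,v_4] − [v_0,v_4] + [v_0,v_2],
  ∂[v_0,v_1,v_4] = [v_1,v_4] − [v_0,v_4] + [v_0,v_1].
The resulting 10×10 matrix has rank 6, and its Smith normal form has invariant factors (1,1,1,1,1,1).

The boundary map ∂_3: C_3 → C_2 sends each 3-simplex σ to the alternating sum Σ_i (−1)^i (σ with its i-th vertex removed). For instance
  ∂[v_1,v_2,v_3,v_4] = [v_2,v_3,v_4] − [v_1,v_3,v_4] + [v_1,v_2,v_4] − [v_1,v_2,v_3],
  ∂[v_0,v_2,v_3,v_4] = [v_2,v_3,v_4] − [v_0,v_3,v_4] + [v_0,v_2,v_4] − [v_0,v_2,v_3].
As a 10×5 matrix over Z this has rank 4, with invariant factors (1,1,1,1).

From H_k ≅ ker(∂_k) / im(∂_{k+1}) we obtain:

  H_0: rank C_0 − rank ∂_1 = 5 − 4 = 1, and the invariant factors of ∂_1 are all 1, so H_0 ≅ Z.
  H_1: rank ker ∂_1 − rank ∂_2 = (10 − 4) − 6 = 0, and the invariant factors of ∂_2 are all 1, so H_1 ≅ 0.
  H_2: rank ker ∂_2 − rank ∂_3 = (10 − 6) − 4 = 0, and the invariant factors of ∂_3 are all 1, so H_2 ≅ 0.
  H_3: rank ker ∂_3 − rank ∂_4 = (5 − 4) − 0 = 1, and there is no ∂_4, so H_3 ≅ Z.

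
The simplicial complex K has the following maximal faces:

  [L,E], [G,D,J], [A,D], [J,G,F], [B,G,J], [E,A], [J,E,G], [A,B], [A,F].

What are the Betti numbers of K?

Take the total order A < B < D < E < F < G < J < L on the vertex set. Then K (dimension 2) consists of the simplices:

  0-simplices (8): A, B, D, E, F, G, J, L
  1-simplices (14): AB, AD, AE, AF, BG, BJ, DG, DJ, EG, EJ, EL, FG, FJ, GJ
  2-simplices (4): BGJ, DGJ, EGJ, FGJ

giving chain groups C_0 ≅ Z^8, C_1 ≅ Z^14, C_2 ≅ Z^4.

∂_1: C_1 → C_0 is given by ∂[p,q] = [q] − [p].
As a 8×14 matrix over Z this has rank 7, with invariant factors (1,1,1,1,1,1,1).

∂_2: C_2 → C_1 sends each 2-simplex [p,q,r] to [q,r] − [p,r] + [p,q]. For instance
  ∂FGJ = GJ − FJ + FG,
  ∂DGJ = GJ − DJ + DG.
As a 14×4 matrix over Z this has rank 4, with invariant factors (1,1,1,1).

Reading off H_k = ker ∂_k / im ∂_{k+1}:

  H_0: rank C_0 − rank ∂_1 = 8 − 7 = 1, and the invariant factors of ∂_1 are all 1, so H_0 = Z.
  H_1: rank ker ∂_1 − rank ∂_2 = (14 − 7) − 4 = 3, and the invariant factors of ∂_2 are all 1, so H_1 = Z^3.
  H_2: rank ker ∂_2 − rank ∂_3 = (4 − 4) − 0 = 0, and there is no ∂_3, so H_2 = 0.

Hence the Betti numbers are b_0 = 1, b_1 = 3, b_2 = 0.

b_0 = 1, b_1 = 3, b_2 = 0.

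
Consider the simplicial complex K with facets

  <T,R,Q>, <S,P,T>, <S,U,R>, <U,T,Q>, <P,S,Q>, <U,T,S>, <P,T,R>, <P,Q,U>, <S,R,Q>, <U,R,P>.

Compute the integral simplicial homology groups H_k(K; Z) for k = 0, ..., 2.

Fix the vertex order P < Q < R < S < T < U and write every simplex with vertices in increasing order. Then dim K = 2 and the simplices of K are:

  0-simplices (6): P, Q, R, S, T, U
  1-simplices (15): PQ, PR, PS, PT, PU, QR, QS, QT, QU, RS, RT, RU, ST, SU, TU
  2-simplices (10): PQS, PQU, PRT, PRU, PST, QRS, QRT, QTU, RSU, STU

giving chain groups C_0 ≅ Z^6, C_1 ≅ Z^15, C_2 ≅ Z^10.

The boundary map ∂_1: C_1 → C_0 is given by ∂[p,q] = [q] − [p].
As a 6×15 matrix over Z this has rank 5, with invariant factors (1,1,1,1,1).

Boundary ∂_2: C_2 → C_1 maps a triangle to the signed sum of its edges. For instance
  ∂PQS = QS − PS + PQ,
  ∂PRT = RT − PT + PR.
As a 15×10 matrix over Z this has rank 10, with invariant factors (1,1,1,1,1,1,1,1,1,2).

Reading off H_k = ker ∂_k / im ∂_{k+1}:

  H_0: rank C_0 − rank ∂_1 = 6 − 5 = 1, and the invariant factors of ∂_1 are all 1, so H_0 ≅ Z.
  H_1: rank ker ∂_1 − rank ∂_2 = (15 − 5) − 10 = 0, and ∂_2 has invariant factor 2 > 1, so H_1 ≅ Z/2Z.
  H_2: rank ker ∂_2 − rank ∂_3 = (10 − 10) − 0 = 0, and there is no ∂_3, so H_2 ≅ 0.

As a check, the Euler characteristic is 6 − 15 + 10 = 1, which agrees with 1 − 0 + 0 = 1.
(K is a triangulation of the real projective plane RP^2.)

H_0 ≅ Z,  H_1 ≅ Z/2Z,  H_2 = 0.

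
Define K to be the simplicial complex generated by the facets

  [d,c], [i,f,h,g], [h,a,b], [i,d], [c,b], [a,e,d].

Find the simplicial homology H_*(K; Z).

Take the total order a < b < c < d < e < f < g < h < i on the vertex set. Then K (dimension 3) consists of the simplices:

  0-simplices (9): a, b, c, d, e, f, g, h, i
  1-simplices (15): ab, ad, ae, ah, bc, bh, cd, de, di, fg, fh, fi, gh, gi, hi
  2-simplices (6): abh, ade, fgh, fgi, fhi, ghi
  3-simplices (1): fghi

so the chain groups are C_0 ≅ Z^9, C_1 ≅ Z^15, C_2 ≅ Z^6, C_3 ≅ Z^1.

Boundary ∂_1: C_1 → C_0 is given by ∂[p,q] = [q] − [p]. For instance
  ∂fi = i − f.
The 9×15 boundary matrix has rank 8 and Smith normal form diag(1,1,1,1,1,1,1,1).

The boundary map ∂_2: C_2 → C_1 acts by ∂[p,q,r] = [q,r] − [p,r] + [p,q]. For instance
  ∂ade = de − ae + ad,
  ∂ghi = hi − gi + gh.
The 15×6 boundary matrix has rank 5 and Smith normal form diag(1,1,1,1,1).

The boundary map ∂_3: C_3 → C_2 sends each 3-simplex σ to the alternating sum Σ_i (−1)^i (σ with its i-th vertex removed). For instance
  ∂fghi = ghi − fhi + fgi − fgh.
The resulting 6×1 matrix has rank 1, and its Smith normal form has invariant factors (1).

Reading off H_k = ker ∂_k / im ∂_{k+1}:

  H_0: rank C_0 − rank ∂_1 = 9 − 8 = 1, and the invariant factors of ∂_1 are all 1, so H_0 = Z.
  H_1: rank ker ∂_1 − rank ∂_2 = (15 − 8) − 5 = 2, and the invariant factors of ∂_2 are all 1, so H_1 = Z^2.
  H_2: rank ker ∂_2 − rank ∂_3 = (6 − 5) − 1 = 0, and the invariant factors of ∂_3 are all 1, so H_2 = 0.
  H_3: rank ker ∂_3 − rank ∂_4 = (1 − 1) − 0 = 0, and there is no ∂_4, so H_3 = 0.

H_0 = Z,  H_1 = Z^2,  H_2 = 0,  H_3 = 0.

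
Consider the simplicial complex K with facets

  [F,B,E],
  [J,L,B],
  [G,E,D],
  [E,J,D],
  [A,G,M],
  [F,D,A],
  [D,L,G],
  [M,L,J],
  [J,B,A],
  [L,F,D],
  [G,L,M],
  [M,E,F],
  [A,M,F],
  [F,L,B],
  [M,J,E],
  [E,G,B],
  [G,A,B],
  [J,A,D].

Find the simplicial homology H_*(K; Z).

Order the vertices as A < B < D < E < F < G < J < L < M. Listing each simplex with vertices in this order, K has dimension 2 with simplices:

  0-simplices (9): A, B, D, E, F, G, J, L, M
  1-simplices (27): AB, AD, AF, AG, AJ, AM, BE, BF, BG, BJ, BL, DE, DF, DG, DJ, DL, EF, EG, EJ, EM, FL, FM, GL, GM, JL, JM, LM
  2-simplices (18): ABG, ABJ, ADF, ADJ, AFM, AGM, BEF, BEG, BFL, BJL, DEG, DEJ, DFL, DGL, EFM, EJM, GLM, JLM

giving chain groups C_0 ≅ Z^9, C_1 ≅ Z^27, C_2 ≅ Z^18.

Boundary ∂_1: C_1 → C_0 sends each edge [p,q] (with p < q) to q − p.
The 9×27 boundary matrix has rank 8 and Smith normal form diag(1,1,1,1,1,1,1,1).

The boundary map ∂_2: C_2 → C_1 sends each 2-simplex [p,q,r] to [q,r] − [p,r] + [p,q]. For instance
  ∂BEF = EF − BF + BE,
  ∂AGM = GM − AM + AG.
As a 27×18 matrix over Z this has rank 17, with invariant factors (1,1,1,1,1,1,1,1,1,1,1,1,1,1,1,1,1).

Reading off H_k = ker ∂_k / im ∂_{k+1}:

  H_0: rank C_0 − rank ∂_1 = 9 − 8 = 1, and the invariant factors of ∂_1 are all 1, so H_0 = Z.
  H_1: rank ker ∂_1 − rank ∂_2 = (27 − 8) − 17 = 2, and the invariant factors of ∂_2 are all 1, so H_1 = Z^2.
  H_2: rank ker ∂_2 − rank ∂_3 = (18 − 17) − 0 = 1, and there is no ∂_3, so H_2 = Z.

H_0 = Z,  H_1 = Z^2,  H_2 = Z.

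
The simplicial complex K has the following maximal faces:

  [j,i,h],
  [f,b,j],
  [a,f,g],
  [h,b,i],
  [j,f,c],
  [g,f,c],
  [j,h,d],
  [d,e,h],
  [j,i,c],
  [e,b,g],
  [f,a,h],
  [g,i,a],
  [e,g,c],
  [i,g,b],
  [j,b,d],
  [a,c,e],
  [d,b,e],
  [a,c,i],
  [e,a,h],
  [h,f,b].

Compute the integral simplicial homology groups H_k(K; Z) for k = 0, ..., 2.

Take the total order a < b < c < d < e < f < g < h < i < j on the vertex set. Then K (dimension 2) consists of the simplices:

  0-simplices (10): a, b, c, d, e, f, g, h, i, j
  1-simplices (30): ac, ae, af, ag, ah, ai, bd, be, bf, bg, bh, bi, bj, ce, cf, cg, ci, cj, de, dh, dj, eg, eh, fg, fh, fj, gi, hi, hj, ij
  2-simplices (20): ace, aci, aeh, afg, afh, agi, bde, bdj, beg, bfh, bfj, bgi, bhi, ceg, cfg, cfj, cij, deh, dhj, hij

so the chain groups are C_0 ≅ Z^10, C_1 ≅ Z^30, C_2 ≅ Z^20.

The boundary map ∂_1: C_1 → C_0 is given by ∂[p,q] = [q] − [p]. For instance
  ∂be = e − b.
As a 10×30 matrix over Z this has rank 9, with invariant factors (1,1,1,1,1,1,1,1,1).

Boundary ∂_2: C_2 → C_1 sends each 2-simplex [p,q,r] to [q,r] − [p,r] + [p,q]. For instance
  ∂ceg = eg − cg + ce,
  ∂cij = ij − cj + ci.
The 30×20 boundary matrix has rank 20 and Smith normal form diag(1,1,1,1,1,1,1,1,1,1,1,1,1,1,1,1,1,1,1,2).

Computing H_k = (kernel of ∂_k) / (image of ∂_{k+1}):

  H_0: rank C_0 − rank ∂_1 = 10 − 9 = 1, and the invariant factors of ∂_1 are all 1, so H_0 = Z.
  H_1: rank ker ∂_1 − rank ∂_2 = (30 − 9) − 20 = 1, and ∂_2 has invariant factor 2 > 1, so H_1 = Z × Z/2.
  H_2: rank ker ∂_2 − rank ∂_3 = (20 − 20) − 0 = 0, and there is no ∂_3, so H_2 = 0.

As a check, the Euler characteristic is 10 − 30 + 20 = 0, which agrees with 1 − 1 + 0 = 0.
(K is a triangulation of the Klein bottle.)

H_0 = Z,  H_1 = Z × Z/2,  H_2 = 0.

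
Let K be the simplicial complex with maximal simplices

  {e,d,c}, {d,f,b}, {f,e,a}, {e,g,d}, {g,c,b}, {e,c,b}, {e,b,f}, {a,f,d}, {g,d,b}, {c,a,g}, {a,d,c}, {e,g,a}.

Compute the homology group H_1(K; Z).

H_1 = Z/2Z.

Take the total order a < b < c < d < e < f < g on the vertex set. Then K (dimension 2) consists of the simplices:

  0-simplices (7): a, b, c, d, e, f, g
  1-simplices (18): ac, ad, ae, af, ag, bc, bd, be, bf, bg, cd, ce, cg, de, df, dg, ef, eg
  2-simplices (12): acd, acg, adf, aef, aeg, bce, bcg, bdf, bdg, bef, cde, deg

giving chain groups C_0 ≅ Z^7, C_1 ≅ Z^18, C_2 ≅ Z^12.

∂_1: C_1 → C_0 sends each edge [p,q] (with p < q) to q − p.
This gives a 7×18 integer matrix of rank 6; reducing to Smith normal form yields diagonal entries (1,1,1,1,1,1).

∂_2: C_2 → C_1 acts by ∂[p,q,r] = [q,r] − [p,r] + [p,q]. For instance
  ∂bce = ce − be + bc,
  ∂deg = eg − dg + de.
The resulting 18×12 matrix has rank 12, and its Smith normal form has invariant factors (1,1,1,1,1,1,1,1,1,1,1,2).

Computing H_k = (kernel of ∂_k) / (image of ∂_{k+1}):

  H_1: rank ker ∂_1 − rank ∂_2 = (18 − 6) − 12 = 0, and ∂_2 has invariant factor 2 > 1, so H_1 = Z/2Z.

(K is a triangulation of the real projective plane RP^2.)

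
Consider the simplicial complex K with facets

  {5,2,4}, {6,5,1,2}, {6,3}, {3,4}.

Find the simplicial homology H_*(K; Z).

H_0 = Z,  H_1 = Z,  H_2 = 0,  H_3 = 0.

Take the total order 1 < 2 < 3 < 4 < 5 < 6 on the vertex set. Then K (dimension 3) consists of the simplices:

  0-simplices (6): [1], [2], [3], [4], [5], [6]
  1-simplices (10): [1,2], [1,5], [1,6], [2,4], [2,5], [2,6], [3,4], [3,6], [4,5], [5,6]
  2-simplices (5): [1,2,5], [1,2,6], [1,5,6], [2,4,5], [2,5,6]
  3-simplices (1): [1,2,5,6]

Hence C_0 ≅ Z^6, C_1 ≅ Z^10, C_2 ≅ Z^5, C_3 ≅ Z^1.

Boundary ∂_1: C_1 → C_0 sends each edge [p,q] (with p < q) to q − p. For instance
  ∂[2,5] = [5] − [2].
The resulting 6×10 matrix has rank 5, and its Smith normal form has invariant factors (1,1,1,1,1).

∂_2: C_2 → C_1 sends each 2-simplex [p,q,r] to [q,r] − [p,r] + [p,q]. For instance
  ∂[1,2,5] = [2,5] − [1,5] + [1,2],
  ∂[1,2,6] = [2,6] − [1,6] + [1,2].
As a 10×5 matrix over Z this has rank 4, with invariant factors (1,1,1,1).

∂_3: C_3 → C_2 sends each 3-simplex σ to the alternating sum Σ_i (−1)^i (σ with its i-th vertex removed). For instance
  ∂[1,2,5,6] = [2,5,6] − [1,5,6] + [1,2,6] − [1,2,5].
This gives a 5×1 integer matrix of rank 1; reducing to Smith normal form yields diagonal entries (1).

Computing H_k = (kernel of ∂_k) / (image of ∂_{k+1}):

  H_0: rank C_0 − rank ∂_1 = 6 − 5 = 1, and the invariant factors of ∂_1 are all 1, so H_0 = Z.
  H_1: rank ker ∂_1 − rank ∂_2 = (10 − 5) − 4 = 1, and the invariant factors of ∂_2 are all 1, so H_1 = Z.
  H_2: rank ker ∂_2 − rank ∂_3 = (5 − 4) − 1 = 0, and the invariant factors of ∂_3 are all 1, so H_2 = 0.
  H_3: rank ker ∂_3 − rank ∂_4 = (1 − 1) − 0 = 0, and there is no ∂_4, so H_3 = 0.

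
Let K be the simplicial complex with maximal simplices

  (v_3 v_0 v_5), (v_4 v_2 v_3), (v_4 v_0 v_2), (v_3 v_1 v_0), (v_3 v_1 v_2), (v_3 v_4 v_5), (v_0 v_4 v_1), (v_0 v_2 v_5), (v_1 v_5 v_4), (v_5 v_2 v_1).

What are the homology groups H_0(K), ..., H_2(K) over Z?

K has 6 vertices, 15 edges, 10 triangles.
rank ∂_0 = 0, rank ∂_1 = 5 ⇒ b_0 = 6 − 0 − 5 = 1; all invariant factors of ∂_1 are 1 so no torsion. So H_0 = Z.
rank ∂_1 = 5, rank ∂_2 = 10 ⇒ b_1 = 15 − 5 − 10 = 0; ∂_2 has invariant factor(s) [2] giving torsion. So H_1 = Z/2Z.
rank ∂_2 = 10, rank ∂_3 = 0 ⇒ b_2 = 10 − 10 − 0 = 0. So H_2 = 0.

H_0 = Z,  H_1 = Z/2Z,  H_2 = 0.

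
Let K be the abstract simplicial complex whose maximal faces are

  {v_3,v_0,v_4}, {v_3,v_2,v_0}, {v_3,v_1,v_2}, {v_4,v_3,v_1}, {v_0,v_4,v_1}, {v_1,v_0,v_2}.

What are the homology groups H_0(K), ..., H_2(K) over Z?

H_0 = Z,  H_1 = 0,  H_2 = Z.

Take the total order v_0 < v_1 < v_2 < v_3 < v_4 on the vertex set. Then K (dimension 2) consists of the simplices:

  0-simplices (5): [v_0], [v_1], [v_2], [v_3], [v_4]
  1-simplices (9): [v_0,v_1], [v_0,v_2], [v_0,v_3], [v_0,v_4], [v_1,v_2], [v_1,v_3], [v_1,v_4], [v_2,v_3], [v_3,v_4]
  2-simplices (6): [v_0,v_1,v_2], [v_0,v_1,v_4], [v_0,v_2,v_3], [v_0,v_3,v_4], [v_1,v_2,v_3], [v_1,v_3,v_4]

so the chain groups are C_0 ≅ Z^5, C_1 ≅ Z^9, C_2 ≅ Z^6.

Boundary ∂_1: C_1 → C_0 maps an edge to its endpoints' difference, ∂[p,q] = q − p.
The 5×9 boundary matrix has rank 4 and Smith normal form diag(1,1,1,1).

The boundary map ∂_2: C_2 → C_1 sends each 2-simplex [p,q,r] to [q,r] − [p,r] + [p,q]. For instance
  ∂[v_0,v_3,v_4] = [v_3,v_4] − [v_0,v_4] + [v_0,v_3],
  ∂[v_0,v_1,v_4] = [v_1,v_4] − [v_0,v_4] + [v_0,v_1].
The resulting 9×6 matrix has rank 5, and its Smith normal form has invariant factors (1,1,1,1,1).

Reading off H_k = ker ∂_k / im ∂_{k+1}:

  H_0: rank C_0 − rank ∂_1 = 5 − 4 = 1, and the invariant factors of ∂_1 are all 1, so H_0 = Z.
  H_1: rank ker ∂_1 − rank ∂_2 = (9 − 4) − 5 = 0, and the invariant factors of ∂_2 are all 1, so H_1 = 0.
  H_2: rank ker ∂_2 − rank ∂_3 = (6 − 5) − 0 = 1, and there is no ∂_3, so H_2 = Z.

As a check, the Euler characteristic is 5 − 9 + 6 = 2, which agrees with 1 − 0 + 1 = 2.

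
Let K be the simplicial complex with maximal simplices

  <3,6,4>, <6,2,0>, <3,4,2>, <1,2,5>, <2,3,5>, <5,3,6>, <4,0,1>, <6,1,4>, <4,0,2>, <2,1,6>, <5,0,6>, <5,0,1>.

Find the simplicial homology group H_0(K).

Fix the vertex order 0 < 1 < 2 < 3 < 4 < 5 < 6 and write every simplex with vertices in increasing order. Then dim K = 2 and the simplices of K are:

  0-simplices (7): [0], [1], [2], [3], [4], [5], [6]
  1-simplices (18): [0,1], [0,2], [0,4], [0,5], [0,6], [1,2], [1,4], [1,5], [1,6], [2,3], [2,4], [2,5], [2,6], [3,4], [3,5], [3,6], [4,6], [5,6]
  2-simplices (12): [0,1,4], [0,1,5], [0,2,4], [0,2,6], [0,5,6], [1,2,5], [1,2,6], [1,4,6], [2,3,4], [2,3,5], [3,4,6], [3,5,6]

so the chain groups are C_0 ≅ Z^7, C_1 ≅ Z^18, C_2 ≅ Z^12.

∂_1: C_1 → C_0 sends each edge [p,q] (with p < q) to q − p. For instance
  ∂[4,6] = [6] − [4].
The resulting 7×18 matrix has rank 6, and its Smith normal form has invariant factors (1,1,1,1,1,1).

Boundary ∂_2: C_2 → C_1 sends each 2-simplex [p,q,r] to [q,r] − [p,r] + [p,q]. For instance
  ∂[0,2,4] = [2,4] − [0,4] + [0,2],
  ∂[3,4,6] = [4,6] − [3,6] + [3,4].
The resulting 18×12 matrix has rank 12, and its Smith normal form has invariant factors (1,1,1,1,1,1,1,1,1,1,1,2).

Reading off H_k = ker ∂_k / im ∂_{k+1}:

  H_0: rank C_0 − rank ∂_1 = 7 − 6 = 1, and the invariant factors of ∂_1 are all 1, so H_0 = Z.

H_0 = Z.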